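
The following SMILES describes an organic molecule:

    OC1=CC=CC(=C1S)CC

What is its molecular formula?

C8H10OS

Walk through each heavy atom and fill implicit hydrogens from standard valence (C 4, N 3, O 2, S 2, halogen 1):
  atom 1: O, bond orders sum to 1 (valence 2) → 1 H
  atom 2: C, bond orders sum to 4 (valence 4) → 0 H
  atom 3: C, bond orders sum to 3 (valence 4) → 1 H
  atom 4: C, bond orders sum to 3 (valence 4) → 1 H
  atom 5: C, bond orders sum to 3 (valence 4) → 1 H
  atom 6: C, bond orders sum to 4 (valence 4) → 0 H
  atom 7: C, bond orders sum to 4 (valence 4) → 0 H
  atom 8: S, bond orders sum to 1 (valence 2) → 1 H
  atom 9: C, bond orders sum to 2 (valence 4) → 2 H
  atom 10: C, bond orders sum to 1 (valence 4) → 3 H
Totals → C:8, H:10, O:1, S:1.
In Hill order: C8H10OS.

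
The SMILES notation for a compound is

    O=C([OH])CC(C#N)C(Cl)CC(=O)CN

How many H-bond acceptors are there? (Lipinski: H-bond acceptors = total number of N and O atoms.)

N atoms: 2; O atoms: 3.
Lipinski HBA = 2 + 3 = 5.

5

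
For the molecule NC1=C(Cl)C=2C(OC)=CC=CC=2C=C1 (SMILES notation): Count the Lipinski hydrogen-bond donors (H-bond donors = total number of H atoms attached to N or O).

2

Donors: find every N or O and count the H atoms it carries.
  atom 1 (N): bond orders sum to 1 → 2 H
  atom 7 (O): bond orders sum to 2 → 0 H
Lipinski HBD = 2.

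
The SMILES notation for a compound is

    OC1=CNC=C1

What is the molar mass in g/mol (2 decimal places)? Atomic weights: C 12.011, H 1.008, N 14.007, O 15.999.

First, the molecular formula is C4H5NO (counting implicit H from valence).
  C: 4 × 12.011 = 48.044
  H: 5 × 1.008 = 5.040
  N: 1 × 14.007 = 14.007
  O: 1 × 15.999 = 15.999
Sum: 4×12.011 + 5×1.008 + 1×14.007 + 1×15.999 = 83.090 → 83.09 g/mol.

83.09 g/mol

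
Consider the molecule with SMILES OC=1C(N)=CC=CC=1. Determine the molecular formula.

Walk through each heavy atom and fill implicit hydrogens from standard valence (C 4, N 3, O 2, S 2, halogen 1):
  atom 1: O, bond orders sum to 1 (valence 2) → 1 H
  atom 2: C, bond orders sum to 4 (valence 4) → 0 H
  atom 3: C, bond orders sum to 4 (valence 4) → 0 H
  atom 4: N, bond orders sum to 1 (valence 3) → 2 H
  atom 5: C, bond orders sum to 3 (valence 4) → 1 H
  atom 6: C, bond orders sum to 3 (valence 4) → 1 H
  atom 7: C, bond orders sum to 3 (valence 4) → 1 H
  atom 8: C, bond orders sum to 3 (valence 4) → 1 H
Totals → C:6, H:7, N:1, O:1.

C6H7NO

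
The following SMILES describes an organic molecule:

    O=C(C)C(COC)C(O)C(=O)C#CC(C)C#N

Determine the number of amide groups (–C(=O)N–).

0

Scan the SMILES for the amide motif — none present.
Groups that are present: 1 alkyne, 1 ether, 1 hydroxyl, 2 ketone, 1 nitrile.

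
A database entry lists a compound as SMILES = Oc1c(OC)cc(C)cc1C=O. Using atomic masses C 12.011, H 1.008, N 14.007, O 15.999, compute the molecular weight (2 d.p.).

First, the molecular formula is C9H10O3 (counting implicit H from valence).
  C: 9 × 12.011 = 108.099
  H: 10 × 1.008 = 10.080
  O: 3 × 15.999 = 47.997
Sum: 9×12.011 + 10×1.008 + 3×15.999 = 166.176 → 166.18 g/mol.

166.18 g/mol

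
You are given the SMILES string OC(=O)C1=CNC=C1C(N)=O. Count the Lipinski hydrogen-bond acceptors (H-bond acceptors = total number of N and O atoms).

N atoms: 2; O atoms: 3.
Lipinski HBA = 2 + 3 = 5.

5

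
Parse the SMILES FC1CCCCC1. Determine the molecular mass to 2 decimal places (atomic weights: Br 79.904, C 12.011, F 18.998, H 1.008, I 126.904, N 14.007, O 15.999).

First, the molecular formula is C6H11F (counting implicit H from valence).
  C: 6 × 12.011 = 72.066
  F: 1 × 18.998 = 18.998
  H: 11 × 1.008 = 11.088
Sum: 6×12.011 + 1×18.998 + 11×1.008 = 102.152 → 102.15 g/mol.

102.15 g/mol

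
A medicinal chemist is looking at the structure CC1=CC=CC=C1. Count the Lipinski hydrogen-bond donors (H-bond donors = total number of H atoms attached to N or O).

Donors: find every N or O and count the H atoms it carries.
  (no N or O atoms present)
Lipinski HBD = 0.

0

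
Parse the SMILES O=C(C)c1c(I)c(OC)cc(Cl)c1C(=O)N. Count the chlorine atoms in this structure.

1

Scan the SMILES for Cl atoms (remember two-letter symbols like Cl and Br are single atoms).
Chlorine count: 1.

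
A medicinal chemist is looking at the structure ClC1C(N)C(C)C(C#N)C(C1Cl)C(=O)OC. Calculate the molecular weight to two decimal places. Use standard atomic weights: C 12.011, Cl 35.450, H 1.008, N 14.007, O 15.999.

First, the molecular formula is C10H14Cl2N2O2 (counting implicit H from valence).
  C: 10 × 12.011 = 120.110
  Cl: 2 × 35.450 = 70.900
  H: 14 × 1.008 = 14.112
  N: 2 × 14.007 = 28.014
  O: 2 × 15.999 = 31.998
Sum: 10×12.011 + 2×35.450 + 14×1.008 + 2×14.007 + 2×15.999 = 265.134 → 265.13 g/mol.

265.13 g/mol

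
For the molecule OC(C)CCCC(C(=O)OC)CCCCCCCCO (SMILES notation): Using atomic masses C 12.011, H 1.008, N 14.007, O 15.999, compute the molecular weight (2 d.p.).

288.43 g/mol

First, the molecular formula is C16H32O4 (counting implicit H from valence).
  C: 16 × 12.011 = 192.176
  H: 32 × 1.008 = 32.256
  O: 4 × 15.999 = 63.996
Sum: 16×12.011 + 32×1.008 + 4×15.999 = 288.428 → 288.43 g/mol.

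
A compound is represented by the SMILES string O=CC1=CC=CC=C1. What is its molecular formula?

C7H6O

Walk through each heavy atom and fill implicit hydrogens from standard valence (C 4, N 3, O 2, S 2, halogen 1):
  atom 1: O, bond orders sum to 2 (valence 2) → 0 H
  atom 2: C, bond orders sum to 3 (valence 4) → 1 H
  atom 3: C, bond orders sum to 4 (valence 4) → 0 H
  atom 4: C, bond orders sum to 3 (valence 4) → 1 H
  atom 5: C, bond orders sum to 3 (valence 4) → 1 H
  atom 6: C, bond orders sum to 3 (valence 4) → 1 H
  atom 7: C, bond orders sum to 3 (valence 4) → 1 H
  atom 8: C, bond orders sum to 3 (valence 4) → 1 H
Totals → C:7, H:6, O:1.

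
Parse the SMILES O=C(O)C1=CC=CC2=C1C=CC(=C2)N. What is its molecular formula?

Walk through each heavy atom and fill implicit hydrogens from standard valence (C 4, N 3, O 2, S 2, halogen 1):
  atom 1: O, bond orders sum to 2 (valence 2) → 0 H
  atom 2: C, bond orders sum to 4 (valence 4) → 0 H
  atom 3: O, bond orders sum to 1 (valence 2) → 1 H
  atom 4: C, bond orders sum to 4 (valence 4) → 0 H
  atom 5: C, bond orders sum to 3 (valence 4) → 1 H
  atom 6: C, bond orders sum to 3 (valence 4) → 1 H
  atom 7: C, bond orders sum to 3 (valence 4) → 1 H
  atom 8: C, bond orders sum to 4 (valence 4) → 0 H
  atom 9: C, bond orders sum to 4 (valence 4) → 0 H
  atom 10: C, bond orders sum to 3 (valence 4) → 1 H
  atom 11: C, bond orders sum to 3 (valence 4) → 1 H
  atom 12: C, bond orders sum to 4 (valence 4) → 0 H
  atom 13: C, bond orders sum to 3 (valence 4) → 1 H
  atom 14: N, bond orders sum to 1 (valence 3) → 2 H
Totals → C:11, H:9, N:1, O:2.
In Hill order: C11H9NO2.

C11H9NO2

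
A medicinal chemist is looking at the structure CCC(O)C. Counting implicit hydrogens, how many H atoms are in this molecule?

10

Walk through each heavy atom and fill implicit hydrogens from standard valence (C 4, N 3, O 2, S 2, halogen 1):
  atom 1: C, bond orders sum to 1 (valence 4) → 3 H
  atom 2: C, bond orders sum to 2 (valence 4) → 2 H
  atom 3: C, bond orders sum to 3 (valence 4) → 1 H
  atom 4: O, bond orders sum to 1 (valence 2) → 1 H
  atom 5: C, bond orders sum to 1 (valence 4) → 3 H
Total hydrogens: 10.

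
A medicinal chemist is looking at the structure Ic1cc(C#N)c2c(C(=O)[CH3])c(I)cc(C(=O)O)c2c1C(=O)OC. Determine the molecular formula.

C16H9I2NO5

Walk through each heavy atom and fill implicit hydrogens from standard valence (C 4, N 3, O 2, S 2, halogen 1); for lowercase aromatic atoms, an aromatic c carries 1 H when it has two neighbours and 0 H with three, and aromatic n carries 0 H:
  atom 1: I (halogen, monovalent) → 0 H
  atom 2: aromatic c, 3 neighbours → 0 H
  atom 3: aromatic c, 2 neighbours → 1 H
  atom 4: aromatic c, 3 neighbours → 0 H
  atom 5: C, bond orders sum to 4 (valence 4) → 0 H
  atom 6: N, bond orders sum to 3 (valence 3) → 0 H
  atom 7: aromatic c, 3 neighbours → 0 H
  atom 8: aromatic c, 3 neighbours → 0 H
  atom 9: C, bond orders sum to 4 (valence 4) → 0 H
  atom 10: O, bond orders sum to 2 (valence 2) → 0 H
  atom 11: C with explicit H count 3
  atom 12: aromatic c, 3 neighbours → 0 H
  atom 13: I (halogen, monovalent) → 0 H
  atom 14: aromatic c, 2 neighbours → 1 H
  atom 15: aromatic c, 3 neighbours → 0 H
  atom 16: C, bond orders sum to 4 (valence 4) → 0 H
  atom 17: O, bond orders sum to 2 (valence 2) → 0 H
  atom 18: O, bond orders sum to 1 (valence 2) → 1 H
  atom 19: aromatic c, 3 neighbours → 0 H
  atom 20: aromatic c, 3 neighbours → 0 H
  atom 21: C, bond orders sum to 4 (valence 4) → 0 H
  atom 22: O, bond orders sum to 2 (valence 2) → 0 H
  atom 23: O, bond orders sum to 2 (valence 2) → 0 H
  atom 24: C, bond orders sum to 1 (valence 4) → 3 H
Totals → C:16, H:9, I:2, N:1, O:5.
In Hill order: C16H9I2NO5.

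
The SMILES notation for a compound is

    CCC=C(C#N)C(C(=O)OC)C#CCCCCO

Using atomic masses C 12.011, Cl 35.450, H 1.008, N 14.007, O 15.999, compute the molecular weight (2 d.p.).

First, the molecular formula is C14H19NO3 (counting implicit H from valence).
  C: 14 × 12.011 = 168.154
  H: 19 × 1.008 = 19.152
  N: 1 × 14.007 = 14.007
  O: 3 × 15.999 = 47.997
Sum: 14×12.011 + 19×1.008 + 1×14.007 + 3×15.999 = 249.310 → 249.31 g/mol.

249.31 g/mol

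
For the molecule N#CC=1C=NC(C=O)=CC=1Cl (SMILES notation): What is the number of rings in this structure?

1

In SMILES, each pair of matching ring-closure digits denotes one ring-closing bond; the number of such bonds equals the number of independent rings.
Ring-closure bonds here: 1.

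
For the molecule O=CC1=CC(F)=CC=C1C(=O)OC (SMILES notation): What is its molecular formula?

Walk through each heavy atom and fill implicit hydrogens from standard valence (C 4, N 3, O 2, S 2, halogen 1):
  atom 1: O, bond orders sum to 2 (valence 2) → 0 H
  atom 2: C, bond orders sum to 3 (valence 4) → 1 H
  atom 3: C, bond orders sum to 4 (valence 4) → 0 H
  atom 4: C, bond orders sum to 3 (valence 4) → 1 H
  atom 5: C, bond orders sum to 4 (valence 4) → 0 H
  atom 6: F (halogen, monovalent) → 0 H
  atom 7: C, bond orders sum to 3 (valence 4) → 1 H
  atom 8: C, bond orders sum to 3 (valence 4) → 1 H
  atom 9: C, bond orders sum to 4 (valence 4) → 0 H
  atom 10: C, bond orders sum to 4 (valence 4) → 0 H
  atom 11: O, bond orders sum to 2 (valence 2) → 0 H
  atom 12: O, bond orders sum to 2 (valence 2) → 0 H
  atom 13: C, bond orders sum to 1 (valence 4) → 3 H
Totals → C:9, H:7, F:1, O:3.
In Hill order: C9H7FO3.

C9H7FO3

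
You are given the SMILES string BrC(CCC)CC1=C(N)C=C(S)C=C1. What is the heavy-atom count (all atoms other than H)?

Every atom symbol written in the SMILES (organic subset) is one heavy atom; implicit H are not written.
Heavy atoms by element → Br:1, C:11, N:1, S:1.
Total: 14.

14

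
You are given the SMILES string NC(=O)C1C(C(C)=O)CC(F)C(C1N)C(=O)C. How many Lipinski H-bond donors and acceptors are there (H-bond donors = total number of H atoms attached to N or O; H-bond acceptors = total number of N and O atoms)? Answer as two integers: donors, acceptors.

Donors: find every N or O and count the H atoms it carries.
  atom 1 (N): bond orders sum to 1 → 2 H
  atom 3 (O): bond orders sum to 2 → 0 H
  atom 8 (O): bond orders sum to 2 → 0 H
  atom 14 (N): bond orders sum to 1 → 2 H
  atom 16 (O): bond orders sum to 2 → 0 H
Lipinski HBD = 4.
Acceptors: N atoms = 2, O atoms = 3 → HBA = 5.

4, 5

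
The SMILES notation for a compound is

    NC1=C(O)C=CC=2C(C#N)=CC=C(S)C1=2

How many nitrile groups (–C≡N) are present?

The nitrile motif appears at heavy-atom position 9 in the SMILES.
Other groups present: 1 hydroxyl, 1 primary amine, 1 thiol.
Nitrile count: 1.

1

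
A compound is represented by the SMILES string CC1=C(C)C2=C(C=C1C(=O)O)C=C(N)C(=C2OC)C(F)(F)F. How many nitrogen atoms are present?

Scan the SMILES for N atoms (remember two-letter symbols like Cl and Br are single atoms).
Nitrogen count: 1.

1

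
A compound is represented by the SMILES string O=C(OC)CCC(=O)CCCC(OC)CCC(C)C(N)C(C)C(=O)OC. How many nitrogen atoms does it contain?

Scan the SMILES for N atoms (remember two-letter symbols like Cl and Br are single atoms).
Nitrogen count: 1.

1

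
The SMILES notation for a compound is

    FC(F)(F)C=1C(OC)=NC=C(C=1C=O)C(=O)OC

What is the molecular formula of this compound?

C10H8F3NO4

Walk through each heavy atom and fill implicit hydrogens from standard valence (C 4, N 3, O 2, S 2, halogen 1):
  atom 1: F (halogen, monovalent) → 0 H
  atom 2: C, bond orders sum to 4 (valence 4) → 0 H
  atom 3: F (halogen, monovalent) → 0 H
  atom 4: F (halogen, monovalent) → 0 H
  atom 5: C, bond orders sum to 4 (valence 4) → 0 H
  atom 6: C, bond orders sum to 4 (valence 4) → 0 H
  atom 7: O, bond orders sum to 2 (valence 2) → 0 H
  atom 8: C, bond orders sum to 1 (valence 4) → 3 H
  atom 9: N, bond orders sum to 3 (valence 3) → 0 H
  atom 10: C, bond orders sum to 3 (valence 4) → 1 H
  atom 11: C, bond orders sum to 4 (valence 4) → 0 H
  atom 12: C, bond orders sum to 4 (valence 4) → 0 H
  atom 13: C, bond orders sum to 3 (valence 4) → 1 H
  atom 14: O, bond orders sum to 2 (valence 2) → 0 H
  atom 15: C, bond orders sum to 4 (valence 4) → 0 H
  atom 16: O, bond orders sum to 2 (valence 2) → 0 H
  atom 17: O, bond orders sum to 2 (valence 2) → 0 H
  atom 18: C, bond orders sum to 1 (valence 4) → 3 H
Totals → C:10, H:8, F:3, N:1, O:4.
In Hill order: C10H8F3NO4.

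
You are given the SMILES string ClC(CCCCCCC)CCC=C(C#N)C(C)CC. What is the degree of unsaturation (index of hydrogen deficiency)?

Degree of unsaturation = (number of rings) + (number of π bonds).
Ring closures in the SMILES: 0.
π bonds: 1 double bond (each 1 DoU), 1 triple bond (each 2 DoU) → 3 DoU from unsaturation.
Total DoU = 0 + 3 = 3.

3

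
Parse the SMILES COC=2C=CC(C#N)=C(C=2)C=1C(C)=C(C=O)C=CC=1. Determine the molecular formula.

C16H13NO2

Walk through each heavy atom and fill implicit hydrogens from standard valence (C 4, N 3, O 2, S 2, halogen 1):
  atom 1: C, bond orders sum to 1 (valence 4) → 3 H
  atom 2: O, bond orders sum to 2 (valence 2) → 0 H
  atom 3: C, bond orders sum to 4 (valence 4) → 0 H
  atom 4: C, bond orders sum to 3 (valence 4) → 1 H
  atom 5: C, bond orders sum to 3 (valence 4) → 1 H
  atom 6: C, bond orders sum to 4 (valence 4) → 0 H
  atom 7: C, bond orders sum to 4 (valence 4) → 0 H
  atom 8: N, bond orders sum to 3 (valence 3) → 0 H
  atom 9: C, bond orders sum to 4 (valence 4) → 0 H
  atom 10: C, bond orders sum to 3 (valence 4) → 1 H
  atom 11: C, bond orders sum to 4 (valence 4) → 0 H
  atom 12: C, bond orders sum to 4 (valence 4) → 0 H
  atom 13: C, bond orders sum to 1 (valence 4) → 3 H
  atom 14: C, bond orders sum to 4 (valence 4) → 0 H
  atom 15: C, bond orders sum to 3 (valence 4) → 1 H
  atom 16: O, bond orders sum to 2 (valence 2) → 0 H
  atom 17: C, bond orders sum to 3 (valence 4) → 1 H
  atom 18: C, bond orders sum to 3 (valence 4) → 1 H
  atom 19: C, bond orders sum to 3 (valence 4) → 1 H
Totals → C:16, H:13, N:1, O:2.
In Hill order: C16H13NO2.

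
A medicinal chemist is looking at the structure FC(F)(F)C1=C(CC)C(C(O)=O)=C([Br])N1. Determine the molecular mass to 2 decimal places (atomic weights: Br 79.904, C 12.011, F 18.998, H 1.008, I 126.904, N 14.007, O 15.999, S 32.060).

First, the molecular formula is C8H7BrF3NO2 (counting implicit H from valence).
  Br: 1 × 79.904 = 79.904
  C: 8 × 12.011 = 96.088
  F: 3 × 18.998 = 56.994
  H: 7 × 1.008 = 7.056
  N: 1 × 14.007 = 14.007
  O: 2 × 15.999 = 31.998
Sum: 1×79.904 + 8×12.011 + 3×18.998 + 7×1.008 + 1×14.007 + 2×15.999 = 286.047 → 286.05 g/mol.

286.05 g/mol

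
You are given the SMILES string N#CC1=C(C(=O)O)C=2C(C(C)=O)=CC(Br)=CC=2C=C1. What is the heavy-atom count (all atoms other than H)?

19

Every atom symbol written in the SMILES (organic subset) is one heavy atom; implicit H are not written.
Heavy atoms by element → Br:1, C:14, N:1, O:3.
Total: 19.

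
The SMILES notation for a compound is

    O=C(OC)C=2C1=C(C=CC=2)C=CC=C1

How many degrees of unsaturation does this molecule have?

8

Molecular formula: C12H10O2.
DoU = (2C + 2 + N − H − X) / 2, where X is the halogen count and O/S are ignored.
    = (2·12 + 2 + 0 − 10 − 0) / 2 = 16 / 2 = 8.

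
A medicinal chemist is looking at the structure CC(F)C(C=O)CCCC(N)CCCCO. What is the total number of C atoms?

12

Count every carbon token in the SMILES (each C, including those in ring-closure positions and inside branches).
Carbon count: 12.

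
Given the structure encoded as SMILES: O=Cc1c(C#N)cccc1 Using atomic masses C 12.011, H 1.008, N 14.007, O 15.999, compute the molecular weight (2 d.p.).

131.13 g/mol

First, the molecular formula is C8H5NO (counting implicit H from valence).
  C: 8 × 12.011 = 96.088
  H: 5 × 1.008 = 5.040
  N: 1 × 14.007 = 14.007
  O: 1 × 15.999 = 15.999
Sum: 8×12.011 + 5×1.008 + 1×14.007 + 1×15.999 = 131.134 → 131.13 g/mol.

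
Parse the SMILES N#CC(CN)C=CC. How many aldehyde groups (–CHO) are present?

Scan the SMILES for the aldehyde motif — none present.
Groups that are present: 1 alkene, 1 nitrile, 1 primary amine.

0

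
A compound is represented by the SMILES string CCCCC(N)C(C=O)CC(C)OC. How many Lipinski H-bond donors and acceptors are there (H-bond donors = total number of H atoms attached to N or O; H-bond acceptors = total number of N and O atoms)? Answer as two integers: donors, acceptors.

2, 3

Donors: find every N or O and count the H atoms it carries.
  atom 6 (N): bond orders sum to 1 → 2 H
  atom 9 (O): bond orders sum to 2 → 0 H
  atom 13 (O): bond orders sum to 2 → 0 H
Lipinski HBD = 2.
Acceptors: N atoms = 1, O atoms = 2 → HBA = 3.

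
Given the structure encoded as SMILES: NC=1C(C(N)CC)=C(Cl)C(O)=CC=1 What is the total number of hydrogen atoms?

Walk through each heavy atom and fill implicit hydrogens from standard valence (C 4, N 3, O 2, S 2, halogen 1):
  atom 1: N, bond orders sum to 1 (valence 3) → 2 H
  atom 2: C, bond orders sum to 4 (valence 4) → 0 H
  atom 3: C, bond orders sum to 4 (valence 4) → 0 H
  atom 4: C, bond orders sum to 3 (valence 4) → 1 H
  atom 5: N, bond orders sum to 1 (valence 3) → 2 H
  atom 6: C, bond orders sum to 2 (valence 4) → 2 H
  atom 7: C, bond orders sum to 1 (valence 4) → 3 H
  atom 8: C, bond orders sum to 4 (valence 4) → 0 H
  atom 9: Cl (halogen, monovalent) → 0 H
  atom 10: C, bond orders sum to 4 (valence 4) → 0 H
  atom 11: O, bond orders sum to 1 (valence 2) → 1 H
  atom 12: C, bond orders sum to 3 (valence 4) → 1 H
  atom 13: C, bond orders sum to 3 (valence 4) → 1 H
Total hydrogens: 13.

13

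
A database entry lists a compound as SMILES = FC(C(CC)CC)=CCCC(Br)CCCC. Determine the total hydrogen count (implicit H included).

26

Walk through each heavy atom and fill implicit hydrogens from standard valence (C 4, N 3, O 2, S 2, halogen 1):
  atom 1: F (halogen, monovalent) → 0 H
  atom 2: C, bond orders sum to 4 (valence 4) → 0 H
  atom 3: C, bond orders sum to 3 (valence 4) → 1 H
  atom 4: C, bond orders sum to 2 (valence 4) → 2 H
  atom 5: C, bond orders sum to 1 (valence 4) → 3 H
  atom 6: C, bond orders sum to 2 (valence 4) → 2 H
  atom 7: C, bond orders sum to 1 (valence 4) → 3 H
  atom 8: C, bond orders sum to 3 (valence 4) → 1 H
  atom 9: C, bond orders sum to 2 (valence 4) → 2 H
  atom 10: C, bond orders sum to 2 (valence 4) → 2 H
  atom 11: C, bond orders sum to 3 (valence 4) → 1 H
  atom 12: Br (halogen, monovalent) → 0 H
  atom 13: C, bond orders sum to 2 (valence 4) → 2 H
  atom 14: C, bond orders sum to 2 (valence 4) → 2 H
  atom 15: C, bond orders sum to 2 (valence 4) → 2 H
  atom 16: C, bond orders sum to 1 (valence 4) → 3 H
Total hydrogens: 26.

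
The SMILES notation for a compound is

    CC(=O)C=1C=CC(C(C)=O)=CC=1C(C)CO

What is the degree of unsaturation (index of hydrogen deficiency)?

Molecular formula: C13H16O3.
DoU = (2C + 2 + N − H − X) / 2, where X is the halogen count and O/S are ignored.
    = (2·13 + 2 + 0 − 16 − 0) / 2 = 12 / 2 = 6.

6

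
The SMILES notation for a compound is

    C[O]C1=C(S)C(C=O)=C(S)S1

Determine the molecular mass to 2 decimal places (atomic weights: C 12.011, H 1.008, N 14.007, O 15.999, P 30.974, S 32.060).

206.29 g/mol

First, the molecular formula is C6H6O2S3 (counting implicit H from valence).
  C: 6 × 12.011 = 72.066
  H: 6 × 1.008 = 6.048
  O: 2 × 15.999 = 31.998
  S: 3 × 32.060 = 96.180
Sum: 6×12.011 + 6×1.008 + 2×15.999 + 3×32.060 = 206.292 → 206.29 g/mol.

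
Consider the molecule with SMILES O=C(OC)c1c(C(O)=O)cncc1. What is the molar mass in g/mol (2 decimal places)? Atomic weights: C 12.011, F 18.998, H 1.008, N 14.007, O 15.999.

181.15 g/mol

First, the molecular formula is C8H7NO4 (counting implicit H from valence).
  C: 8 × 12.011 = 96.088
  H: 7 × 1.008 = 7.056
  N: 1 × 14.007 = 14.007
  O: 4 × 15.999 = 63.996
Sum: 8×12.011 + 7×1.008 + 1×14.007 + 4×15.999 = 181.147 → 181.15 g/mol.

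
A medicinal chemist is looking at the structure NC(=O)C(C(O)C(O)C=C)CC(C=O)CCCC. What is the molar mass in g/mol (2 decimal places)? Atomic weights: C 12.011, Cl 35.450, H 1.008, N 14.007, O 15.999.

First, the molecular formula is C13H23NO4 (counting implicit H from valence).
  C: 13 × 12.011 = 156.143
  H: 23 × 1.008 = 23.184
  N: 1 × 14.007 = 14.007
  O: 4 × 15.999 = 63.996
Sum: 13×12.011 + 23×1.008 + 1×14.007 + 4×15.999 = 257.330 → 257.33 g/mol.

257.33 g/mol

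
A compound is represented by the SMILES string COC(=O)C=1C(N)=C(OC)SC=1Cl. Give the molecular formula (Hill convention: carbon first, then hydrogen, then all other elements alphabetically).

Walk through each heavy atom and fill implicit hydrogens from standard valence (C 4, N 3, O 2, S 2, halogen 1):
  atom 1: C, bond orders sum to 1 (valence 4) → 3 H
  atom 2: O, bond orders sum to 2 (valence 2) → 0 H
  atom 3: C, bond orders sum to 4 (valence 4) → 0 H
  atom 4: O, bond orders sum to 2 (valence 2) → 0 H
  atom 5: C, bond orders sum to 4 (valence 4) → 0 H
  atom 6: C, bond orders sum to 4 (valence 4) → 0 H
  atom 7: N, bond orders sum to 1 (valence 3) → 2 H
  atom 8: C, bond orders sum to 4 (valence 4) → 0 H
  atom 9: O, bond orders sum to 2 (valence 2) → 0 H
  atom 10: C, bond orders sum to 1 (valence 4) → 3 H
  atom 11: S, bond orders sum to 2 (valence 2) → 0 H
  atom 12: C, bond orders sum to 4 (valence 4) → 0 H
  atom 13: Cl (halogen, monovalent) → 0 H
Totals → C:7, H:8, Cl:1, N:1, O:3, S:1.

C7H8ClNO3S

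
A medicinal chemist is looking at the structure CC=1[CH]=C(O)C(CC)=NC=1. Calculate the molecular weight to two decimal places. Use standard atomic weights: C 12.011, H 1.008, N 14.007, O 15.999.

137.18 g/mol

First, the molecular formula is C8H11NO (counting implicit H from valence).
  C: 8 × 12.011 = 96.088
  H: 11 × 1.008 = 11.088
  N: 1 × 14.007 = 14.007
  O: 1 × 15.999 = 15.999
Sum: 8×12.011 + 11×1.008 + 1×14.007 + 1×15.999 = 137.182 → 137.18 g/mol.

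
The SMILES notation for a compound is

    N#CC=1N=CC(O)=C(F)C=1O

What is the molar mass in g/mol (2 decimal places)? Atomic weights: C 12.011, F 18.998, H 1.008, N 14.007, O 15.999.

First, the molecular formula is C6H3FN2O2 (counting implicit H from valence).
  C: 6 × 12.011 = 72.066
  F: 1 × 18.998 = 18.998
  H: 3 × 1.008 = 3.024
  N: 2 × 14.007 = 28.014
  O: 2 × 15.999 = 31.998
Sum: 6×12.011 + 1×18.998 + 3×1.008 + 2×14.007 + 2×15.999 = 154.100 → 154.10 g/mol.

154.10 g/mol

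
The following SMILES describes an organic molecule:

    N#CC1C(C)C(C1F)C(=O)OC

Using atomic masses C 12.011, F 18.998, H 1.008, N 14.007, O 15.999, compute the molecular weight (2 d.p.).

First, the molecular formula is C8H10FNO2 (counting implicit H from valence).
  C: 8 × 12.011 = 96.088
  F: 1 × 18.998 = 18.998
  H: 10 × 1.008 = 10.080
  N: 1 × 14.007 = 14.007
  O: 2 × 15.999 = 31.998
Sum: 8×12.011 + 1×18.998 + 10×1.008 + 1×14.007 + 2×15.999 = 171.171 → 171.17 g/mol.

171.17 g/mol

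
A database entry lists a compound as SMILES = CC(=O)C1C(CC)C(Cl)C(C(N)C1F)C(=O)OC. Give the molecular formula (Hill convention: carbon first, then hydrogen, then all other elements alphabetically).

C12H19ClFNO3

Walk through each heavy atom and fill implicit hydrogens from standard valence (C 4, N 3, O 2, S 2, halogen 1):
  atom 1: C, bond orders sum to 1 (valence 4) → 3 H
  atom 2: C, bond orders sum to 4 (valence 4) → 0 H
  atom 3: O, bond orders sum to 2 (valence 2) → 0 H
  atom 4: C, bond orders sum to 3 (valence 4) → 1 H
  atom 5: C, bond orders sum to 3 (valence 4) → 1 H
  atom 6: C, bond orders sum to 2 (valence 4) → 2 H
  atom 7: C, bond orders sum to 1 (valence 4) → 3 H
  atom 8: C, bond orders sum to 3 (valence 4) → 1 H
  atom 9: Cl (halogen, monovalent) → 0 H
  atom 10: C, bond orders sum to 3 (valence 4) → 1 H
  atom 11: C, bond orders sum to 3 (valence 4) → 1 H
  atom 12: N, bond orders sum to 1 (valence 3) → 2 H
  atom 13: C, bond orders sum to 3 (valence 4) → 1 H
  atom 14: F (halogen, monovalent) → 0 H
  atom 15: C, bond orders sum to 4 (valence 4) → 0 H
  atom 16: O, bond orders sum to 2 (valence 2) → 0 H
  atom 17: O, bond orders sum to 2 (valence 2) → 0 H
  atom 18: C, bond orders sum to 1 (valence 4) → 3 H
Totals → C:12, H:19, Cl:1, F:1, N:1, O:3.
In Hill order: C12H19ClFNO3.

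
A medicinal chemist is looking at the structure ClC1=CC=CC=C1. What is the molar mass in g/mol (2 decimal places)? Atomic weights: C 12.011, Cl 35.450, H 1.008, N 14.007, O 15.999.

First, the molecular formula is C6H5Cl (counting implicit H from valence).
  C: 6 × 12.011 = 72.066
  Cl: 1 × 35.450 = 35.450
  H: 5 × 1.008 = 5.040
Sum: 6×12.011 + 1×35.450 + 5×1.008 = 112.556 → 112.56 g/mol.

112.56 g/mol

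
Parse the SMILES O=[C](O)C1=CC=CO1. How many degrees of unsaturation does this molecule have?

Molecular formula: C5H4O3.
DoU = (2C + 2 + N − H − X) / 2, where X is the halogen count and O/S are ignored.
    = (2·5 + 2 + 0 − 4 − 0) / 2 = 8 / 2 = 4.

4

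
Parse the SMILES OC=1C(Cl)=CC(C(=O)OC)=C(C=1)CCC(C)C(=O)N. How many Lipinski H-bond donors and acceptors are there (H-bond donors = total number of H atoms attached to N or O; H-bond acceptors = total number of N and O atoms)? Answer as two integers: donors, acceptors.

3, 5

Donors: find every N or O and count the H atoms it carries.
  atom 1 (O): bond orders sum to 1 → 1 H
  atom 8 (O): bond orders sum to 2 → 0 H
  atom 9 (O): bond orders sum to 2 → 0 H
  atom 18 (O): bond orders sum to 2 → 0 H
  atom 19 (N): bond orders sum to 1 → 2 H
Lipinski HBD = 3.
Acceptors: N atoms = 1, O atoms = 4 → HBA = 5.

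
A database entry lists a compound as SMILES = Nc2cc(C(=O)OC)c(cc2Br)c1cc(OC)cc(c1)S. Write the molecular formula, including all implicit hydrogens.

Walk through each heavy atom and fill implicit hydrogens from standard valence (C 4, N 3, O 2, S 2, halogen 1); for lowercase aromatic atoms, an aromatic c carries 1 H when it has two neighbours and 0 H with three, and aromatic n carries 0 H:
  atom 1: N, bond orders sum to 1 (valence 3) → 2 H
  atom 2: aromatic c, 3 neighbours → 0 H
  atom 3: aromatic c, 2 neighbours → 1 H
  atom 4: aromatic c, 3 neighbours → 0 H
  atom 5: C, bond orders sum to 4 (valence 4) → 0 H
  atom 6: O, bond orders sum to 2 (valence 2) → 0 H
  atom 7: O, bond orders sum to 2 (valence 2) → 0 H
  atom 8: C, bond orders sum to 1 (valence 4) → 3 H
  atom 9: aromatic c, 3 neighbours → 0 H
  atom 10: aromatic c, 2 neighbours → 1 H
  atom 11: aromatic c, 3 neighbours → 0 H
  atom 12: Br (halogen, monovalent) → 0 H
  atom 13: aromatic c, 3 neighbours → 0 H
  atom 14: aromatic c, 2 neighbours → 1 H
  atom 15: aromatic c, 3 neighbours → 0 H
  atom 16: O, bond orders sum to 2 (valence 2) → 0 H
  atom 17: C, bond orders sum to 1 (valence 4) → 3 H
  atom 18: aromatic c, 2 neighbours → 1 H
  atom 19: aromatic c, 3 neighbours → 0 H
  atom 20: aromatic c, 2 neighbours → 1 H
  atom 21: S, bond orders sum to 1 (valence 2) → 1 H
Totals → C:15, H:14, Br:1, N:1, O:3, S:1.
In Hill order: C15H14BrNO3S.

C15H14BrNO3S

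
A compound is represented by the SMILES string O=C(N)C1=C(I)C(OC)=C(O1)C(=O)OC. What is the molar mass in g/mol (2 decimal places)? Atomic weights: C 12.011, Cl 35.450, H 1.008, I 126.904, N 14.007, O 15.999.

First, the molecular formula is C8H8INO5 (counting implicit H from valence).
  C: 8 × 12.011 = 96.088
  H: 8 × 1.008 = 8.064
  I: 1 × 126.904 = 126.904
  N: 1 × 14.007 = 14.007
  O: 5 × 15.999 = 79.995
Sum: 8×12.011 + 8×1.008 + 1×126.904 + 1×14.007 + 5×15.999 = 325.058 → 325.06 g/mol.

325.06 g/mol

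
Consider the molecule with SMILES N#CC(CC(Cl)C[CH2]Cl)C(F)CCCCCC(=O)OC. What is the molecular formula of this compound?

Walk through each heavy atom and fill implicit hydrogens from standard valence (C 4, N 3, O 2, S 2, halogen 1):
  atom 1: N, bond orders sum to 3 (valence 3) → 0 H
  atom 2: C, bond orders sum to 4 (valence 4) → 0 H
  atom 3: C, bond orders sum to 3 (valence 4) → 1 H
  atom 4: C, bond orders sum to 2 (valence 4) → 2 H
  atom 5: C, bond orders sum to 3 (valence 4) → 1 H
  atom 6: Cl (halogen, monovalent) → 0 H
  atom 7: C, bond orders sum to 2 (valence 4) → 2 H
  atom 8: C with explicit H count 2
  atom 9: Cl (halogen, monovalent) → 0 H
  atom 10: C, bond orders sum to 3 (valence 4) → 1 H
  atom 11: F (halogen, monovalent) → 0 H
  atom 12: C, bond orders sum to 2 (valence 4) → 2 H
  atom 13: C, bond orders sum to 2 (valence 4) → 2 H
  atom 14: C, bond orders sum to 2 (valence 4) → 2 H
  atom 15: C, bond orders sum to 2 (valence 4) → 2 H
  atom 16: C, bond orders sum to 2 (valence 4) → 2 H
  atom 17: C, bond orders sum to 4 (valence 4) → 0 H
  atom 18: O, bond orders sum to 2 (valence 2) → 0 H
  atom 19: O, bond orders sum to 2 (valence 2) → 0 H
  atom 20: C, bond orders sum to 1 (valence 4) → 3 H
Totals → C:14, H:22, Cl:2, F:1, N:1, O:2.

C14H22Cl2FNO2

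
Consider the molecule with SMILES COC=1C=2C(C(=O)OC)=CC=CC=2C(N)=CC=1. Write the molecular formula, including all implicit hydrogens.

C13H13NO3

Walk through each heavy atom and fill implicit hydrogens from standard valence (C 4, N 3, O 2, S 2, halogen 1):
  atom 1: C, bond orders sum to 1 (valence 4) → 3 H
  atom 2: O, bond orders sum to 2 (valence 2) → 0 H
  atom 3: C, bond orders sum to 4 (valence 4) → 0 H
  atom 4: C, bond orders sum to 4 (valence 4) → 0 H
  atom 5: C, bond orders sum to 4 (valence 4) → 0 H
  atom 6: C, bond orders sum to 4 (valence 4) → 0 H
  atom 7: O, bond orders sum to 2 (valence 2) → 0 H
  atom 8: O, bond orders sum to 2 (valence 2) → 0 H
  atom 9: C, bond orders sum to 1 (valence 4) → 3 H
  atom 10: C, bond orders sum to 3 (valence 4) → 1 H
  atom 11: C, bond orders sum to 3 (valence 4) → 1 H
  atom 12: C, bond orders sum to 3 (valence 4) → 1 H
  atom 13: C, bond orders sum to 4 (valence 4) → 0 H
  atom 14: C, bond orders sum to 4 (valence 4) → 0 H
  atom 15: N, bond orders sum to 1 (valence 3) → 2 H
  atom 16: C, bond orders sum to 3 (valence 4) → 1 H
  atom 17: C, bond orders sum to 3 (valence 4) → 1 H
Totals → C:13, H:13, N:1, O:3.
In Hill order: C13H13NO3.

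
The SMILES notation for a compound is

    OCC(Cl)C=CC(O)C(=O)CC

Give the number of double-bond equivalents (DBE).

Degree of unsaturation = (number of rings) + (number of π bonds).
Ring closures in the SMILES: 0.
π bonds: 2 double bonds (each 1 DoU) → 2 DoU from unsaturation.
Total DoU = 0 + 2 = 2.

2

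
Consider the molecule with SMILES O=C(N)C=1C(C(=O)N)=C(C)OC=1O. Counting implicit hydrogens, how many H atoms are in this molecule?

Walk through each heavy atom and fill implicit hydrogens from standard valence (C 4, N 3, O 2, S 2, halogen 1):
  atom 1: O, bond orders sum to 2 (valence 2) → 0 H
  atom 2: C, bond orders sum to 4 (valence 4) → 0 H
  atom 3: N, bond orders sum to 1 (valence 3) → 2 H
  atom 4: C, bond orders sum to 4 (valence 4) → 0 H
  atom 5: C, bond orders sum to 4 (valence 4) → 0 H
  atom 6: C, bond orders sum to 4 (valence 4) → 0 H
  atom 7: O, bond orders sum to 2 (valence 2) → 0 H
  atom 8: N, bond orders sum to 1 (valence 3) → 2 H
  atom 9: C, bond orders sum to 4 (valence 4) → 0 H
  atom 10: C, bond orders sum to 1 (valence 4) → 3 H
  atom 11: O, bond orders sum to 2 (valence 2) → 0 H
  atom 12: C, bond orders sum to 4 (valence 4) → 0 H
  atom 13: O, bond orders sum to 1 (valence 2) → 1 H
Total hydrogens: 8.

8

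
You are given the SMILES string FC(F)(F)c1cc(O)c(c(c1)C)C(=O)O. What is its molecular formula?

Walk through each heavy atom and fill implicit hydrogens from standard valence (C 4, N 3, O 2, S 2, halogen 1); for lowercase aromatic atoms, an aromatic c carries 1 H when it has two neighbours and 0 H with three, and aromatic n carries 0 H:
  atom 1: F (halogen, monovalent) → 0 H
  atom 2: C, bond orders sum to 4 (valence 4) → 0 H
  atom 3: F (halogen, monovalent) → 0 H
  atom 4: F (halogen, monovalent) → 0 H
  atom 5: aromatic c, 3 neighbours → 0 H
  atom 6: aromatic c, 2 neighbours → 1 H
  atom 7: aromatic c, 3 neighbours → 0 H
  atom 8: O, bond orders sum to 1 (valence 2) → 1 H
  atom 9: aromatic c, 3 neighbours → 0 H
  atom 10: aromatic c, 3 neighbours → 0 H
  atom 11: aromatic c, 2 neighbours → 1 H
  atom 12: C, bond orders sum to 1 (valence 4) → 3 H
  atom 13: C, bond orders sum to 4 (valence 4) → 0 H
  atom 14: O, bond orders sum to 2 (valence 2) → 0 H
  atom 15: O, bond orders sum to 1 (valence 2) → 1 H
Totals → C:9, H:7, F:3, O:3.

C9H7F3O3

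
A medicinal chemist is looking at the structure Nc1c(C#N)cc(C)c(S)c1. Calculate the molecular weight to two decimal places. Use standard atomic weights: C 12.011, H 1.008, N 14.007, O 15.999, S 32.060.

First, the molecular formula is C8H8N2S (counting implicit H from valence).
  C: 8 × 12.011 = 96.088
  H: 8 × 1.008 = 8.064
  N: 2 × 14.007 = 28.014
  S: 1 × 32.060 = 32.060
Sum: 8×12.011 + 8×1.008 + 2×14.007 + 1×32.060 = 164.226 → 164.23 g/mol.

164.23 g/mol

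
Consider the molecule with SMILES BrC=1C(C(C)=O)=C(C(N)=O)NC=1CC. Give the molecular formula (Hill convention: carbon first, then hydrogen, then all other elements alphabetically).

C9H11BrN2O2

Walk through each heavy atom and fill implicit hydrogens from standard valence (C 4, N 3, O 2, S 2, halogen 1):
  atom 1: Br (halogen, monovalent) → 0 H
  atom 2: C, bond orders sum to 4 (valence 4) → 0 H
  atom 3: C, bond orders sum to 4 (valence 4) → 0 H
  atom 4: C, bond orders sum to 4 (valence 4) → 0 H
  atom 5: C, bond orders sum to 1 (valence 4) → 3 H
  atom 6: O, bond orders sum to 2 (valence 2) → 0 H
  atom 7: C, bond orders sum to 4 (valence 4) → 0 H
  atom 8: C, bond orders sum to 4 (valence 4) → 0 H
  atom 9: N, bond orders sum to 1 (valence 3) → 2 H
  atom 10: O, bond orders sum to 2 (valence 2) → 0 H
  atom 11: N, bond orders sum to 2 (valence 3) → 1 H
  atom 12: C, bond orders sum to 4 (valence 4) → 0 H
  atom 13: C, bond orders sum to 2 (valence 4) → 2 H
  atom 14: C, bond orders sum to 1 (valence 4) → 3 H
Totals → C:9, H:11, Br:1, N:2, O:2.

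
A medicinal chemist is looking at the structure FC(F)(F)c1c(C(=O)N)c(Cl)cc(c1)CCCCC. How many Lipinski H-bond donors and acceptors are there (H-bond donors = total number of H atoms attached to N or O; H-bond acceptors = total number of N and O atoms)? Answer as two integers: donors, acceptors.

Donors: find every N or O and count the H atoms it carries.
  atom 8 (O): bond orders sum to 2 → 0 H
  atom 9 (N): bond orders sum to 1 → 2 H
Lipinski HBD = 2.
Acceptors: N atoms = 1, O atoms = 1 → HBA = 2.

2, 2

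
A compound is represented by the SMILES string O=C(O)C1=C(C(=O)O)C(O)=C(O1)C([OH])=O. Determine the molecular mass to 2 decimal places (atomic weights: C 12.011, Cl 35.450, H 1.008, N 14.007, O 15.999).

First, the molecular formula is C7H4O8 (counting implicit H from valence).
  C: 7 × 12.011 = 84.077
  H: 4 × 1.008 = 4.032
  O: 8 × 15.999 = 127.992
Sum: 7×12.011 + 4×1.008 + 8×15.999 = 216.101 → 216.10 g/mol.

216.10 g/mol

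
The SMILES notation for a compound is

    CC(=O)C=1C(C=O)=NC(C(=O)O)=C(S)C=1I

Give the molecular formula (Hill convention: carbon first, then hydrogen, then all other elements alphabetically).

Walk through each heavy atom and fill implicit hydrogens from standard valence (C 4, N 3, O 2, S 2, halogen 1):
  atom 1: C, bond orders sum to 1 (valence 4) → 3 H
  atom 2: C, bond orders sum to 4 (valence 4) → 0 H
  atom 3: O, bond orders sum to 2 (valence 2) → 0 H
  atom 4: C, bond orders sum to 4 (valence 4) → 0 H
  atom 5: C, bond orders sum to 4 (valence 4) → 0 H
  atom 6: C, bond orders sum to 3 (valence 4) → 1 H
  atom 7: O, bond orders sum to 2 (valence 2) → 0 H
  atom 8: N, bond orders sum to 3 (valence 3) → 0 H
  atom 9: C, bond orders sum to 4 (valence 4) → 0 H
  atom 10: C, bond orders sum to 4 (valence 4) → 0 H
  atom 11: O, bond orders sum to 2 (valence 2) → 0 H
  atom 12: O, bond orders sum to 1 (valence 2) → 1 H
  atom 13: C, bond orders sum to 4 (valence 4) → 0 H
  atom 14: S, bond orders sum to 1 (valence 2) → 1 H
  atom 15: C, bond orders sum to 4 (valence 4) → 0 H
  atom 16: I (halogen, monovalent) → 0 H
Totals → C:9, H:6, I:1, N:1, O:4, S:1.

C9H6INO4S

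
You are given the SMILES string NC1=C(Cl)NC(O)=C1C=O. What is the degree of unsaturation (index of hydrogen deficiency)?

Degree of unsaturation = (number of rings) + (number of π bonds).
Ring closures in the SMILES: 1.
π bonds: 3 double bonds (each 1 DoU) → 3 DoU from unsaturation.
Total DoU = 1 + 3 = 4.

4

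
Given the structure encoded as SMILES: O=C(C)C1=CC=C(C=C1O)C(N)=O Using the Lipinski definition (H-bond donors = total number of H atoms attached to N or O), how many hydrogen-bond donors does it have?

Donors: find every N or O and count the H atoms it carries.
  atom 1 (O): bond orders sum to 2 → 0 H
  atom 10 (O): bond orders sum to 1 → 1 H
  atom 12 (N): bond orders sum to 1 → 2 H
  atom 13 (O): bond orders sum to 2 → 0 H
Lipinski HBD = 3.

3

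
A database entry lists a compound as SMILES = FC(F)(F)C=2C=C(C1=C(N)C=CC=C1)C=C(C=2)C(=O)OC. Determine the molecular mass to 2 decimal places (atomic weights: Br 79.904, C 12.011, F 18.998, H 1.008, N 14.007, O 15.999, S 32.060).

First, the molecular formula is C15H12F3NO2 (counting implicit H from valence).
  C: 15 × 12.011 = 180.165
  F: 3 × 18.998 = 56.994
  H: 12 × 1.008 = 12.096
  N: 1 × 14.007 = 14.007
  O: 2 × 15.999 = 31.998
Sum: 15×12.011 + 3×18.998 + 12×1.008 + 1×14.007 + 2×15.999 = 295.260 → 295.26 g/mol.

295.26 g/mol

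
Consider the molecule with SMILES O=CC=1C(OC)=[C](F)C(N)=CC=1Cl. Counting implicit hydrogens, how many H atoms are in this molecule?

Walk through each heavy atom and fill implicit hydrogens from standard valence (C 4, N 3, O 2, S 2, halogen 1):
  atom 1: O, bond orders sum to 2 (valence 2) → 0 H
  atom 2: C, bond orders sum to 3 (valence 4) → 1 H
  atom 3: C, bond orders sum to 4 (valence 4) → 0 H
  atom 4: C, bond orders sum to 4 (valence 4) → 0 H
  atom 5: O, bond orders sum to 2 (valence 2) → 0 H
  atom 6: C, bond orders sum to 1 (valence 4) → 3 H
  atom 7: C with explicit H count 0
  atom 8: F (halogen, monovalent) → 0 H
  atom 9: C, bond orders sum to 4 (valence 4) → 0 H
  atom 10: N, bond orders sum to 1 (valence 3) → 2 H
  atom 11: C, bond orders sum to 3 (valence 4) → 1 H
  atom 12: C, bond orders sum to 4 (valence 4) → 0 H
  atom 13: Cl (halogen, monovalent) → 0 H
Total hydrogens: 7.

7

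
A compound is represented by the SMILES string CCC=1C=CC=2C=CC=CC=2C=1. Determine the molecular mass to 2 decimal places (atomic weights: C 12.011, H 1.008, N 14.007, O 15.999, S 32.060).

156.23 g/mol

First, the molecular formula is C12H12 (counting implicit H from valence).
  C: 12 × 12.011 = 144.132
  H: 12 × 1.008 = 12.096
Sum: 12×12.011 + 12×1.008 = 156.228 → 156.23 g/mol.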